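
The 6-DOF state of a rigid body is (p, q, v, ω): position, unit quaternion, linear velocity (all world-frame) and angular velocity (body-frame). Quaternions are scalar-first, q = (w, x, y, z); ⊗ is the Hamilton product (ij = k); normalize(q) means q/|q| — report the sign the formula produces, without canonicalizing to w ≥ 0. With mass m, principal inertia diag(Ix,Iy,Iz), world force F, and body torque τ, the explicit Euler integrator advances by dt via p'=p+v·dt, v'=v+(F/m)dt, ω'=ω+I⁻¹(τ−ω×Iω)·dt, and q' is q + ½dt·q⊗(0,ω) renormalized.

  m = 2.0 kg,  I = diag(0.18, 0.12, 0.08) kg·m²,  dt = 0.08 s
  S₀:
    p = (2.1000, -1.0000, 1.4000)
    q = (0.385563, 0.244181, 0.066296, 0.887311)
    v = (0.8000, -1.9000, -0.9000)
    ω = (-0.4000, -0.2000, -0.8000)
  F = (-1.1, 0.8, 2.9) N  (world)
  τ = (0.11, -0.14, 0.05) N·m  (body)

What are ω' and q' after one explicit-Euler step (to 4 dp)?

gyro term ω×Iω = (-0.0064, 0.0320, -0.0048)
α = I⁻¹(τ − ω×Iω) = (0.6467, -1.4333, 0.6850)
ω + α·dt = (-0.3483, -0.3147, -0.7452)
q⊗(0,ω) = (0.8207804, -0.0297998, -0.2366922, -0.3307682)
q' = normalize(q + ½dt·q⊗(0,ω)) = (0.4181, 0.2428, 0.0568, 0.8735)

ω' = (-0.3483, -0.3147, -0.7452)
q' = (0.4181, 0.2428, 0.0568, 0.8735)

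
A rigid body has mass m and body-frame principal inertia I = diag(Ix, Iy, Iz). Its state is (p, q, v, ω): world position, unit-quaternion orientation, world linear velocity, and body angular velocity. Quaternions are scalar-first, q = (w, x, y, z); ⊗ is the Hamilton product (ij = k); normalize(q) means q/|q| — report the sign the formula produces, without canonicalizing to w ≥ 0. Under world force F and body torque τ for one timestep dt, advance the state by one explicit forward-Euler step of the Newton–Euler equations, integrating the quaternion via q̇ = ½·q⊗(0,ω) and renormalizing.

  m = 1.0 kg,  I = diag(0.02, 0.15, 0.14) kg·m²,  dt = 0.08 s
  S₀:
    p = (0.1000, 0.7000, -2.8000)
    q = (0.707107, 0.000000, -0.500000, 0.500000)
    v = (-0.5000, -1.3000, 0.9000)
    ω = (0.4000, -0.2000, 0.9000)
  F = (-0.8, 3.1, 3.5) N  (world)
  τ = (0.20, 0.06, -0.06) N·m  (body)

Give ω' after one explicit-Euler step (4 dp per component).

ω' = (1.1928, -0.1450, 0.8717)

ω×(Iω) gyroscopic = (0.0018, -0.0432, -0.0104)
(τ − ω×Iω)/I = (9.9100, 0.6880, -0.3543)
ω' = ω + α·dt = (1.1928, -0.1450, 0.8717)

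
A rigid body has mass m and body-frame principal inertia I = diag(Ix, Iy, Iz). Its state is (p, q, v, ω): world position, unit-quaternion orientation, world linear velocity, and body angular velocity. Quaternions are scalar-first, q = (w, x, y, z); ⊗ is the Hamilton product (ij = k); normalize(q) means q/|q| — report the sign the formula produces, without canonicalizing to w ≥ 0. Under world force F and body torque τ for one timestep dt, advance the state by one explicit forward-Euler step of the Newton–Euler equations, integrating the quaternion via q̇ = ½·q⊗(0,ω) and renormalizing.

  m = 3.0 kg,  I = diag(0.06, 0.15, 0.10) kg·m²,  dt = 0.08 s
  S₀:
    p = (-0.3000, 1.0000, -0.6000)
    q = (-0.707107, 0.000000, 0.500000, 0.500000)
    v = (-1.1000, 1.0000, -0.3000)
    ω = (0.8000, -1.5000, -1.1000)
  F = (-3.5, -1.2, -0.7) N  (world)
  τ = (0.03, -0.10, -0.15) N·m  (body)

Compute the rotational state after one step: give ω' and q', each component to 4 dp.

ω' = (0.9500, -1.5721, -1.1336)
q' = (-0.6530, -0.0146, 0.5566, 0.5134)

precession coupling ω×(Iω) = (-0.0825, 0.0352, -0.1080)
(τ − ω×Iω)/I = (1.8750, -0.9013, -0.4200)
new body rate ω' = (0.9500, -1.5721, -1.1336)
2q̇ = q⊗(0,ω) = (1.3000000, -0.3656856, 1.4606605, 0.3778177)
q + ½dt·q⊗(0,ω), renormalized = (-0.6530, -0.0146, 0.5566, 0.5134)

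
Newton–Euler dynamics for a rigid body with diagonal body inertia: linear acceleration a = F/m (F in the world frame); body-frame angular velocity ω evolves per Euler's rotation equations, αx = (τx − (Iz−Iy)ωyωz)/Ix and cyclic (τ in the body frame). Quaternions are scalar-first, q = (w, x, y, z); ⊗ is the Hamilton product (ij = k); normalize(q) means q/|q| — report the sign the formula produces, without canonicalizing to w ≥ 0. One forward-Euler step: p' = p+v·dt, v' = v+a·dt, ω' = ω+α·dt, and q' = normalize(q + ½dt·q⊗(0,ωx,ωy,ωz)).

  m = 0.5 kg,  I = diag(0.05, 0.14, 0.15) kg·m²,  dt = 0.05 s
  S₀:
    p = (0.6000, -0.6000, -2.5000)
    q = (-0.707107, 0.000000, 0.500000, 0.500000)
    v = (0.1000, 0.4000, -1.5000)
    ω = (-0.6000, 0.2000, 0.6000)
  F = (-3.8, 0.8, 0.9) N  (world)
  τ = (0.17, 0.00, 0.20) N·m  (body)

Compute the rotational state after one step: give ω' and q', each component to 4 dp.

α = I⁻¹(τ − ω×Iω) = (3.3760, -0.2571, 1.4053)
new body rate ω' = (-0.4312, 0.1871, 0.6703)
Hamilton product q⊗(0,ω) = (-0.4000000, 0.6242642, -0.4414214, -0.1242642)
q' = normalize(q + ½dt·q⊗(0,ω)) = (-0.7169, 0.0156, 0.4888, 0.4968)

ω' = (-0.4312, 0.1871, 0.6703)
q' = (-0.7169, 0.0156, 0.4888, 0.4968)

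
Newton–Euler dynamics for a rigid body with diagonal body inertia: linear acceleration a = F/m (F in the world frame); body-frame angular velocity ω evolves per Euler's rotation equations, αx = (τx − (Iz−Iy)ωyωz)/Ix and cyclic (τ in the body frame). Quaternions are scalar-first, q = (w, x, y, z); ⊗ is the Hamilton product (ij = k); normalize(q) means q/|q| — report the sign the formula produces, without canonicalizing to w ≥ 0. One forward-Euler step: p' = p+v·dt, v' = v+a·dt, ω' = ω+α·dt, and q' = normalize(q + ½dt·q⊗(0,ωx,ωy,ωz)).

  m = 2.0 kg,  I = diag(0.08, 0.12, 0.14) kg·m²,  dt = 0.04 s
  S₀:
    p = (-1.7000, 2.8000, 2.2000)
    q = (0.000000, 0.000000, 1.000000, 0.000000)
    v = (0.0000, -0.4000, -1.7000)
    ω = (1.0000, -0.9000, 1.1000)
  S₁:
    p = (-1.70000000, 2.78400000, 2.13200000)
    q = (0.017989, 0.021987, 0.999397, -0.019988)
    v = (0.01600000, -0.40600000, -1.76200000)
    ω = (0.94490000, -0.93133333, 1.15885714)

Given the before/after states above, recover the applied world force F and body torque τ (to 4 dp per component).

v₁ − v₀ = (0.01600000, -0.00600000, -0.06200000)
applied force F = (0.8000, -0.3000, -3.1000)
Δω = ω₁−ω₀ = (-0.05510000, -0.03133333, 0.05885714)
precession coupling = (-0.0198, -0.0660, -0.0360)
I·α + gyro = (-0.1300, -0.1600, 0.1700)

F = (0.8000, -0.3000, -3.1000)
τ = (-0.1300, -0.1600, 0.1700)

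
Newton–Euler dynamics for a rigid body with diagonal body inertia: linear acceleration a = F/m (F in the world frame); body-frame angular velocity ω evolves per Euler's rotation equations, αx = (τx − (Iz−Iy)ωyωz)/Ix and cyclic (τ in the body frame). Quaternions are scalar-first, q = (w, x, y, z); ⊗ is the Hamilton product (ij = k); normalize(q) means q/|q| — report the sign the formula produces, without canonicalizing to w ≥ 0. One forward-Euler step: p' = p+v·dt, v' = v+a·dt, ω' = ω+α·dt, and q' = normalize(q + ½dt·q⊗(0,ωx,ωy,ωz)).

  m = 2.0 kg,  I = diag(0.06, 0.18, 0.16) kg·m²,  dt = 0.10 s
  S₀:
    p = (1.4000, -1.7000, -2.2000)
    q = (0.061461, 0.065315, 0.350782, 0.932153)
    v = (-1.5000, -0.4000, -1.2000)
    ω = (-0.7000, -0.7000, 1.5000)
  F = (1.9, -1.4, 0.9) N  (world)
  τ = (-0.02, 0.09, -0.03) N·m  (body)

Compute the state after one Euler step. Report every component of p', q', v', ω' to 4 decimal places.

α = I⁻¹(τ − ω×Iω) = (-0.6833, -0.0833, -0.5550)
ω + α·dt = (-0.7683, -0.7083, 1.4445)
Hamilton product q⊗(0,ω) = (-1.1069616, 1.1356574, -0.7935023, 0.2920184)
updated quaternion q' = (0.0061, 0.1216, 0.3099, 0.9430)
new position p' = (1.2500, -1.7400, -2.3200)
v' = v + a·dt = (-1.4050, -0.4700, -1.1550)

p' = (1.2500, -1.7400, -2.3200)
q' = (0.0061, 0.1216, 0.3099, 0.9430)
v' = (-1.4050, -0.4700, -1.1550)
ω' = (-0.7683, -0.7083, 1.4445)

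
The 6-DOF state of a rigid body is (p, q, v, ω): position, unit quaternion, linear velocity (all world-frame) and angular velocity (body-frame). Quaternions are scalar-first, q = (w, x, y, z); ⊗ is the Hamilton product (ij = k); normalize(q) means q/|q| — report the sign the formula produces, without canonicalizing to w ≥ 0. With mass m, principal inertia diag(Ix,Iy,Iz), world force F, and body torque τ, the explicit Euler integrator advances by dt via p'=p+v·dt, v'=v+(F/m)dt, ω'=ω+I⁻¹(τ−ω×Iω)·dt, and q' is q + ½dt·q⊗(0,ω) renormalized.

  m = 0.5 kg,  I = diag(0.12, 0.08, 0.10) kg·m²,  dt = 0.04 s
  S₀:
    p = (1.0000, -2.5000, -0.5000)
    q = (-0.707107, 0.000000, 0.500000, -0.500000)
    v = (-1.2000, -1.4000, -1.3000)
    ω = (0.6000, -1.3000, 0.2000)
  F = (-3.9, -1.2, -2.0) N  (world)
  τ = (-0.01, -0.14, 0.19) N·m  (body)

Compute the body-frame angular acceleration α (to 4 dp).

α = (-0.0400, -1.7800, 1.5880)

ω×(Iω) gyroscopic = (-0.0052, 0.0024, 0.0312)
(τ − ω×Iω)/I = (-0.0400, -1.7800, 1.5880)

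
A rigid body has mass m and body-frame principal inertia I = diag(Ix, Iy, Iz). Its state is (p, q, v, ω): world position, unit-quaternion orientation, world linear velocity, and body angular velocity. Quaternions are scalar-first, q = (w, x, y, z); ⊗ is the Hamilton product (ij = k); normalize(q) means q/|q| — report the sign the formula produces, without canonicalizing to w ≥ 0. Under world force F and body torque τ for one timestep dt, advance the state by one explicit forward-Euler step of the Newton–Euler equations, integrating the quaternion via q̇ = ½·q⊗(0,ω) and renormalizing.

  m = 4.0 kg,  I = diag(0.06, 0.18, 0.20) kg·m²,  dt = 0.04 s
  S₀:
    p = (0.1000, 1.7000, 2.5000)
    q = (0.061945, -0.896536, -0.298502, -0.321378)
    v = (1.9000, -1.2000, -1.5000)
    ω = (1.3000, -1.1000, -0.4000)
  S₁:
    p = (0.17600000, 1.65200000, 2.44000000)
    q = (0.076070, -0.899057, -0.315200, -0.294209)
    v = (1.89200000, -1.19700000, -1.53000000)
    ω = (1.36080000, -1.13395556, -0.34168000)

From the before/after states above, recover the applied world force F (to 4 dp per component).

F = (-0.8000, 0.3000, -3.0000)

velocity change Δv = (-0.00800000, 0.00300000, -0.03000000)
F = m·Δv/dt = (-0.8000, 0.3000, -3.0000)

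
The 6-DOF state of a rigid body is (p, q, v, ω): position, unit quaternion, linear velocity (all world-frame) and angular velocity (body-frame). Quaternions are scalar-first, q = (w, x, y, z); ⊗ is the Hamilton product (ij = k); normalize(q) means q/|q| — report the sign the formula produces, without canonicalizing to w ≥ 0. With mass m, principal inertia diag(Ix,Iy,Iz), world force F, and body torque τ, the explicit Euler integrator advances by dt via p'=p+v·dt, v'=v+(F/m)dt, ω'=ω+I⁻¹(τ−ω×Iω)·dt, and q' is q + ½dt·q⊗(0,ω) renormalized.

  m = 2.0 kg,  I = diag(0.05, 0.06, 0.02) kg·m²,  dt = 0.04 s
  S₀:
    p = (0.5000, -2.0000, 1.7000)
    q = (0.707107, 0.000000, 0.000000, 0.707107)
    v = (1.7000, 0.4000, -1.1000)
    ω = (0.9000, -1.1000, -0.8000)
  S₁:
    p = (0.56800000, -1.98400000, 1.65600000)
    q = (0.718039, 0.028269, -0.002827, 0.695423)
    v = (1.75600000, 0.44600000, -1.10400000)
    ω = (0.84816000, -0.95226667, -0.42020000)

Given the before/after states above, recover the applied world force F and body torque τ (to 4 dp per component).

F = (2.8000, 2.3000, -0.2000)
τ = (-0.1000, 0.2000, 0.1800)

Δv = v₁−v₀ = (0.05600000, 0.04600000, -0.00400000)
applied force F = (2.8000, 2.3000, -0.2000)
ω₁ − ω₀ = (-0.05184000, 0.14773333, 0.37980000)
ω₀×(Iω₀) = (-0.0352, -0.0216, -0.0099)
τ = I·(Δω/dt) + ω₀×(Iω₀) = (-0.1000, 0.2000, 0.1800)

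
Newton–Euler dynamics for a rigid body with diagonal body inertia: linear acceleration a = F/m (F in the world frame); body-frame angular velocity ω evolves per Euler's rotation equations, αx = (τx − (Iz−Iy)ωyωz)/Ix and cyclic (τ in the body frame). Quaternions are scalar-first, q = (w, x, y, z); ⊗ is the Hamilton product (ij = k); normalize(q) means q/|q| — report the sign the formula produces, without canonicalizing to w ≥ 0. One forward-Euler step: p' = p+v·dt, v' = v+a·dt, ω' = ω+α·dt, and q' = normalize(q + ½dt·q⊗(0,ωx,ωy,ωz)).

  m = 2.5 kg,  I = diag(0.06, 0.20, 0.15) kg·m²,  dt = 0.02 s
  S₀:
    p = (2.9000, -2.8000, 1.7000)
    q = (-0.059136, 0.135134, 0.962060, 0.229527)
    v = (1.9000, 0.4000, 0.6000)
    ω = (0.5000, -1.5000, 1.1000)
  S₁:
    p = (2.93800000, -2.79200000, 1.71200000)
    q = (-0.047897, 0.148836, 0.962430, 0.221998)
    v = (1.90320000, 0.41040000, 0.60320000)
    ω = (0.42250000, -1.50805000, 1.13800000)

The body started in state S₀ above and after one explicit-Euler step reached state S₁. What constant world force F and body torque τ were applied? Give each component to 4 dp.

ω₁ − ω₀ = (-0.07750000, -0.00805000, 0.03800000)
τ = I·(Δω/dt) + ω₀×(Iω₀) = (-0.1500, -0.1300, 0.1800)
Δv = v₁−v₀ = (0.00320000, 0.01040000, 0.00320000)
applied force F = (0.4000, 1.3000, 0.4000)

F = (0.4000, 1.3000, 0.4000)
τ = (-0.1500, -0.1300, 0.1800)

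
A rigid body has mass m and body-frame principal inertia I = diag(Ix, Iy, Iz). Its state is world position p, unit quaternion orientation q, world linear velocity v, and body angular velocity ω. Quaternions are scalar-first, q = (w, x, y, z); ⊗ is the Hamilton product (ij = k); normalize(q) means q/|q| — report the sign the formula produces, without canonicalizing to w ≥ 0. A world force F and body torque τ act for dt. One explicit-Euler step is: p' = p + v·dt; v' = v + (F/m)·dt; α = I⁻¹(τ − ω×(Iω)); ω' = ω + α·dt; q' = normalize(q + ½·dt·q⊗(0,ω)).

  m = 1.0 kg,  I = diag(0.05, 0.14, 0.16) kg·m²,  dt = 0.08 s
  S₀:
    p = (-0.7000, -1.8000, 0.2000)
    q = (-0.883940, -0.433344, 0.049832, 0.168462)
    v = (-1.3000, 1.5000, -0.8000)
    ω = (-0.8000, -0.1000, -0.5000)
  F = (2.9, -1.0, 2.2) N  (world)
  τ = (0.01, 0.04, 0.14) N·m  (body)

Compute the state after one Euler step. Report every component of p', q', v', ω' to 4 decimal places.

gyro term ω×Iω = (0.0010, -0.0440, 0.0072)
angular accel α = (0.1800, 0.6000, 0.8300)
ω' = ω + α·dt = (-0.7856, -0.0520, -0.4336)
q⊗(0,ω) = (-0.2574610, 0.6990822, -0.2630476, 0.5251700)
updated quaternion q' = (-0.8936, -0.4051, 0.0393, 0.1893)
a = (2.9000, -1.0000, 2.2000)
new position p' = (-0.8040, -1.6800, 0.1360)
new velocity v' = (-1.0680, 1.4200, -0.6240)

p' = (-0.8040, -1.6800, 0.1360)
q' = (-0.8936, -0.4051, 0.0393, 0.1893)
v' = (-1.0680, 1.4200, -0.6240)
ω' = (-0.7856, -0.0520, -0.4336)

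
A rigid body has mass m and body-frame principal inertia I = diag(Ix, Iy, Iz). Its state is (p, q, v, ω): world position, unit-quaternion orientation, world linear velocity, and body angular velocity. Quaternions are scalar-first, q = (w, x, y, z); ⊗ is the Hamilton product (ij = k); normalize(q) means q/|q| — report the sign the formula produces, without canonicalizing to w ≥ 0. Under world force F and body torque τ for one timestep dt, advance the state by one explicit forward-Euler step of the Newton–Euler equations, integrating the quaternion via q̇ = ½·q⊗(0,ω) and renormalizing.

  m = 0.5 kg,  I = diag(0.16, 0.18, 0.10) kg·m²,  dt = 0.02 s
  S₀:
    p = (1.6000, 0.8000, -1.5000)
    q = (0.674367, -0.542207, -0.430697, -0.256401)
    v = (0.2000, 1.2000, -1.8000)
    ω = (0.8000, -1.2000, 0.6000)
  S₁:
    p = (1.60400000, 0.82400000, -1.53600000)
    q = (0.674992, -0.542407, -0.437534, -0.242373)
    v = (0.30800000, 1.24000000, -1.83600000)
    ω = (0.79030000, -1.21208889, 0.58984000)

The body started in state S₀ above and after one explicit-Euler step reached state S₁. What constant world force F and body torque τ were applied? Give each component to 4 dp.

F = (2.7000, 1.0000, -0.9000)
τ = (-0.0200, -0.0800, -0.0700)

velocity change Δv = (0.10800000, 0.04000000, -0.03600000)
applied force F = (2.7000, 1.0000, -0.9000)
ω₁ − ω₀ = (-0.00970000, -0.01208889, -0.01016000)
applied torque τ = (-0.0200, -0.0800, -0.0700)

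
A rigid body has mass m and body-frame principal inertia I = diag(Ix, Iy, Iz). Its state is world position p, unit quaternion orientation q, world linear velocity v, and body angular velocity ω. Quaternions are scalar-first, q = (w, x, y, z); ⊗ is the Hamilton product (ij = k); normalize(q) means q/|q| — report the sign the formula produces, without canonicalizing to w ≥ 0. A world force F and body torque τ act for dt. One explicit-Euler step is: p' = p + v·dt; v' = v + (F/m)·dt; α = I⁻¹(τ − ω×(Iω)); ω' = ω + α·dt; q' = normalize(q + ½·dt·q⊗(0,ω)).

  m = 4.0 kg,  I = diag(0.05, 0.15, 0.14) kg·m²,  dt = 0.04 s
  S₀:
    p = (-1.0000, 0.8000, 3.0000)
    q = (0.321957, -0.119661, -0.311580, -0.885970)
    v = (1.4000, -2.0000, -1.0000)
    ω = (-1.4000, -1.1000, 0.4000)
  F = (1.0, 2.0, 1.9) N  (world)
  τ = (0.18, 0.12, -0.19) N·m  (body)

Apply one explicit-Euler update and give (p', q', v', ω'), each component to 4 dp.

p' = (-0.9440, 0.7200, 2.9600)
q' = (0.3186, -0.1506, -0.2927, -0.8889)
v' = (1.4100, -1.9800, -0.9810)
ω' = (-1.2595, -1.0814, 0.3017)

angular accel α = (3.5120, 0.4640, -2.4571)
ω' = ω + α·dt = (-1.2595, -1.0814, 0.3017)
Hamilton product q⊗(0,ω) = (-0.1558754, -1.5499388, 0.9340697, -0.1758021)
updated quaternion q' = (0.3186, -0.1506, -0.2927, -0.8889)
new position p' = (-0.9440, 0.7200, 2.9600)
v' = v + a·dt = (1.4100, -1.9800, -0.9810)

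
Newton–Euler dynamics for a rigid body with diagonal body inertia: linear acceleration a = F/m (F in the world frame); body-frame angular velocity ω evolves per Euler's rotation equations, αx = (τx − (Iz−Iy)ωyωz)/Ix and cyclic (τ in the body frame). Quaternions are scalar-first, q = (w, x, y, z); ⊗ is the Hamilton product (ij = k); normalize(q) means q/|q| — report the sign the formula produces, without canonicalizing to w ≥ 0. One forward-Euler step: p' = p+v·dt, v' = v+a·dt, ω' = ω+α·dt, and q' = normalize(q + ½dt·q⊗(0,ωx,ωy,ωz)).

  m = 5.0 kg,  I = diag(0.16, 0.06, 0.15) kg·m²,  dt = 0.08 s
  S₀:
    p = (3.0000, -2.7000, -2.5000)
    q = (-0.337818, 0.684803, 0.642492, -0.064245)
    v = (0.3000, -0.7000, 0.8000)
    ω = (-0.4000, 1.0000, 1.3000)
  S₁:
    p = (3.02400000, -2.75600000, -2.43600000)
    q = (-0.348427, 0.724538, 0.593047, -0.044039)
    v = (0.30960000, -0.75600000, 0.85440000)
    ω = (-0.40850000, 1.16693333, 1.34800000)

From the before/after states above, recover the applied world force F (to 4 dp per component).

v₁ − v₀ = (0.00960000, -0.05600000, 0.05440000)
m·(v₁−v₀)/dt = (0.6000, -3.5000, 3.4000)

F = (0.6000, -3.5000, 3.4000)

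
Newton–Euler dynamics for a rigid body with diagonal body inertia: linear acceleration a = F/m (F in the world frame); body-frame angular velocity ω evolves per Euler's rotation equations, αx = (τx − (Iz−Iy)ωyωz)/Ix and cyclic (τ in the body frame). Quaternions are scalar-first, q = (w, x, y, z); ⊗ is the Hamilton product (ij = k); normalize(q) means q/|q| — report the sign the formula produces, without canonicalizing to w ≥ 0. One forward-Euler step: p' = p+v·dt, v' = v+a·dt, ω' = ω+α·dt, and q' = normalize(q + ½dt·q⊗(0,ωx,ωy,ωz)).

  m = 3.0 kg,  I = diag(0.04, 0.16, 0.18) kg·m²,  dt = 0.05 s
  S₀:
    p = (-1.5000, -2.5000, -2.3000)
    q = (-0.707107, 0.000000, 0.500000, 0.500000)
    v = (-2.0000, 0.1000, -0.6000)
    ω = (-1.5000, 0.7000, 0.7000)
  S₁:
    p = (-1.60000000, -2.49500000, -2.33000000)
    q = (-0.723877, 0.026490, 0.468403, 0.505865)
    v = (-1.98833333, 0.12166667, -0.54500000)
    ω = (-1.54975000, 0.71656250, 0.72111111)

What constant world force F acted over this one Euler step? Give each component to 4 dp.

v₁ − v₀ = (0.01166667, 0.02166667, 0.05500000)
F = m·Δv/dt = (0.7000, 1.3000, 3.3000)

F = (0.7000, 1.3000, 3.3000)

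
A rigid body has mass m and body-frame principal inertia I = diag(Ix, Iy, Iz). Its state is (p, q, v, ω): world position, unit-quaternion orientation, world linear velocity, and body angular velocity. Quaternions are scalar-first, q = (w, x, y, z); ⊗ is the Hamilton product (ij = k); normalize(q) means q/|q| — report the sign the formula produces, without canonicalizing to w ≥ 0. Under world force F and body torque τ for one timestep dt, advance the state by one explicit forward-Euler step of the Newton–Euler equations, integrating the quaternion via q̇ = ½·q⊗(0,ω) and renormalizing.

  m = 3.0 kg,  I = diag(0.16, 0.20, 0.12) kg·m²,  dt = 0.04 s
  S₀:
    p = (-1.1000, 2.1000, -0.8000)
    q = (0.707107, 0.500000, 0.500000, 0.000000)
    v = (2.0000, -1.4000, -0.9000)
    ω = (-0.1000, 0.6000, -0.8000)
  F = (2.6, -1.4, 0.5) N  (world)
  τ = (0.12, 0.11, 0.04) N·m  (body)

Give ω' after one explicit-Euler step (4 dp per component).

ω' = (-0.0796, 0.6214, -0.7859)

α = I⁻¹(τ − ω×Iω) = (0.5100, 0.5340, 0.3533)
new body rate ω' = (-0.0796, 0.6214, -0.7859)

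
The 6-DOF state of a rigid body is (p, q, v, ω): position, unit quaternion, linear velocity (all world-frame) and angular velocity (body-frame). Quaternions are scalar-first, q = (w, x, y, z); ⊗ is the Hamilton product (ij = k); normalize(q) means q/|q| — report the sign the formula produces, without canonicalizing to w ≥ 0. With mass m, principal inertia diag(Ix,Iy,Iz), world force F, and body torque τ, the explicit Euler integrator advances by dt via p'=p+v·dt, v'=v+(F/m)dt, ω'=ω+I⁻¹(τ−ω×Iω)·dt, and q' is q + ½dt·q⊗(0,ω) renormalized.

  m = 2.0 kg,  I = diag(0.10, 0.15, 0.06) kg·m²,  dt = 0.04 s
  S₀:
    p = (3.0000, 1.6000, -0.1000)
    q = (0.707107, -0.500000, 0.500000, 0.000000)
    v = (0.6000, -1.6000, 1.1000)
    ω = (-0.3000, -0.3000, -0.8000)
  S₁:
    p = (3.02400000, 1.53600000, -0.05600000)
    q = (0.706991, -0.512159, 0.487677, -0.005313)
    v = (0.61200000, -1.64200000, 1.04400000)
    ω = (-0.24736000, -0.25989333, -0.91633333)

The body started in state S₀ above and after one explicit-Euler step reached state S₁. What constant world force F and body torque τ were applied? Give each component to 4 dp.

F = (0.6000, -2.1000, -2.8000)
τ = (0.1100, 0.1600, -0.1700)

rate change Δω = (0.05264000, 0.04010667, -0.11633333)
ω₀×(Iω₀) = (-0.0216, 0.0096, 0.0045)
τ = I·(Δω/dt) + ω₀×(Iω₀) = (0.1100, 0.1600, -0.1700)
velocity change Δv = (0.01200000, -0.04200000, -0.05600000)
applied force F = (0.6000, -2.1000, -2.8000)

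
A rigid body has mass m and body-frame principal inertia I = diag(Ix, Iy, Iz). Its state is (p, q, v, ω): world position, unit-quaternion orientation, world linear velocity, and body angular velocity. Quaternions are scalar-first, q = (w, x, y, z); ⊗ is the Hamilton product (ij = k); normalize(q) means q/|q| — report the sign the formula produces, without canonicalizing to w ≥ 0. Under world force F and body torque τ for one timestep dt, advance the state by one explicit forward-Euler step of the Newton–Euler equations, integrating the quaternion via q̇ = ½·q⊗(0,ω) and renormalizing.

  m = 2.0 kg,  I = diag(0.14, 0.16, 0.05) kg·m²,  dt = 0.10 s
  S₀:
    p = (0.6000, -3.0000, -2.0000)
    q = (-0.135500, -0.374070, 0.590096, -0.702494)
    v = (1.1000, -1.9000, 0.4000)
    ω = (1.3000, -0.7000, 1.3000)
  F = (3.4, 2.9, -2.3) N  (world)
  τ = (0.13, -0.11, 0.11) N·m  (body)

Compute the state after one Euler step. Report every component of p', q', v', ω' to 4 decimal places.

p' = (0.7100, -3.1900, -1.9600)
q' = (-0.0447, -0.3673, 0.5707, -0.7330)
v' = (1.2700, -1.7550, 0.2850)
ω' = (1.3214, -0.8638, 1.5564)

linear accel F/m = (1.7000, 1.4500, -1.1500)
new position p' = (0.7100, -3.1900, -1.9600)
new velocity v' = (1.2700, -1.7550, 0.2850)
precession coupling ω×(Iω) = (0.1001, 0.1521, -0.0182)
(τ − ω×Iω)/I = (0.2136, -1.6381, 2.5640)
ω + α·dt = (1.3214, -0.8638, 1.5564)
q⊗(0,ω) = (1.8126004, 0.0992290, -0.3321012, -0.6814258)
updated quaternion q' = (-0.0447, -0.3673, 0.5707, -0.7330)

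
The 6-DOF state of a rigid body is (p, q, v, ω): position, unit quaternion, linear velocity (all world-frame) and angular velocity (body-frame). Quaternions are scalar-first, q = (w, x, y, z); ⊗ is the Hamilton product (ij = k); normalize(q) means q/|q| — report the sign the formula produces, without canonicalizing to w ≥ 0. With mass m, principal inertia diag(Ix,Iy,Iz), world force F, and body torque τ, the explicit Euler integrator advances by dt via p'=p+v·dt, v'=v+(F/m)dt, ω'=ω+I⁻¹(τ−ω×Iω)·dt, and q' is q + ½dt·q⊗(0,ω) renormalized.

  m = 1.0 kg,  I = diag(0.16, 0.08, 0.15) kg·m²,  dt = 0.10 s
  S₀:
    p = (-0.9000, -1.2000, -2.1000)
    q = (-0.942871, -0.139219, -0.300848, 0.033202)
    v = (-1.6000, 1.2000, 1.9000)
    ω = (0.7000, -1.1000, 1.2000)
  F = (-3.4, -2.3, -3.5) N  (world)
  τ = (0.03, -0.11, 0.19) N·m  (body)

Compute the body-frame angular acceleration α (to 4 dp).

ω×(Iω) gyroscopic = (-0.0924, 0.0084, 0.0616)
α = I⁻¹(τ − ω×Iω) = (0.7650, -1.4800, 0.8560)

α = (0.7650, -1.4800, 0.8560)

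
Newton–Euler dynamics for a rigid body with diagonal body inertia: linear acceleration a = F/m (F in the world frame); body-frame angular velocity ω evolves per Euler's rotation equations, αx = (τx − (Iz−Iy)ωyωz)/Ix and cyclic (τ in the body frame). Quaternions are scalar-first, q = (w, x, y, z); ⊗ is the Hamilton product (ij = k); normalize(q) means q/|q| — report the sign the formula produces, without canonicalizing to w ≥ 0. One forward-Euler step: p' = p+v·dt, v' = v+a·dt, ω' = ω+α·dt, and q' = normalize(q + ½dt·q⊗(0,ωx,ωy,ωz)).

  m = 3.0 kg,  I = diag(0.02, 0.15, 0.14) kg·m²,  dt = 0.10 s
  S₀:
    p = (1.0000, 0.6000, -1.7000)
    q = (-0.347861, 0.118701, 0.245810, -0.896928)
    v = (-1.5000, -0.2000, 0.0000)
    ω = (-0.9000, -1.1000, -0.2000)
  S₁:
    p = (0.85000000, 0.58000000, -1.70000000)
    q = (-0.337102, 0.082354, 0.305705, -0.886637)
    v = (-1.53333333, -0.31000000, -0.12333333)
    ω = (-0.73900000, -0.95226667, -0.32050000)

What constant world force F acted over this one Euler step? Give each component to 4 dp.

F = (-1.0000, -3.3000, -3.7000)

velocity change Δv = (-0.03333333, -0.11000000, -0.12333333)
m·(v₁−v₀)/dt = (-1.0000, -3.3000, -3.7000)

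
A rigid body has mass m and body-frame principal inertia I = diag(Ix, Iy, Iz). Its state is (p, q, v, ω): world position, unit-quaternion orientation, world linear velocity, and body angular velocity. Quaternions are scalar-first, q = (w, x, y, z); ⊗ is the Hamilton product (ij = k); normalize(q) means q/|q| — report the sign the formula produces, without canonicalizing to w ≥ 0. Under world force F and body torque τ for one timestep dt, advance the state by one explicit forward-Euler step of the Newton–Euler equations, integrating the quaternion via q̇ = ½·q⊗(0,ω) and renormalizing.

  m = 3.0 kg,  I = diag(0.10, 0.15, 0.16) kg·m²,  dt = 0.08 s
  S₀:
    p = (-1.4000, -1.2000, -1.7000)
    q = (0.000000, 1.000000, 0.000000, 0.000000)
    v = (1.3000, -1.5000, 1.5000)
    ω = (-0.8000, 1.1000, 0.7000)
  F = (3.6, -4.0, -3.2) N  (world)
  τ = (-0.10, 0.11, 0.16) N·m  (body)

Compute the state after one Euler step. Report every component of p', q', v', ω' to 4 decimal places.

p' = p + v·dt = (-1.2960, -1.3200, -1.5800)
new velocity v' = (1.3960, -1.6067, 1.4147)
(τ − ω×Iω)/I = (-1.0770, 0.5093, 1.2750)
ω' = ω + α·dt = (-0.8862, 1.1407, 0.8020)
Hamilton product q⊗(0,ω) = (0.8000000, 0.0000000, -0.7000000, 1.1000000)
updated quaternion q' = (0.0319, 0.9981, -0.0279, 0.0439)

p' = (-1.2960, -1.3200, -1.5800)
q' = (0.0319, 0.9981, -0.0279, 0.0439)
v' = (1.3960, -1.6067, 1.4147)
ω' = (-0.8862, 1.1407, 0.8020)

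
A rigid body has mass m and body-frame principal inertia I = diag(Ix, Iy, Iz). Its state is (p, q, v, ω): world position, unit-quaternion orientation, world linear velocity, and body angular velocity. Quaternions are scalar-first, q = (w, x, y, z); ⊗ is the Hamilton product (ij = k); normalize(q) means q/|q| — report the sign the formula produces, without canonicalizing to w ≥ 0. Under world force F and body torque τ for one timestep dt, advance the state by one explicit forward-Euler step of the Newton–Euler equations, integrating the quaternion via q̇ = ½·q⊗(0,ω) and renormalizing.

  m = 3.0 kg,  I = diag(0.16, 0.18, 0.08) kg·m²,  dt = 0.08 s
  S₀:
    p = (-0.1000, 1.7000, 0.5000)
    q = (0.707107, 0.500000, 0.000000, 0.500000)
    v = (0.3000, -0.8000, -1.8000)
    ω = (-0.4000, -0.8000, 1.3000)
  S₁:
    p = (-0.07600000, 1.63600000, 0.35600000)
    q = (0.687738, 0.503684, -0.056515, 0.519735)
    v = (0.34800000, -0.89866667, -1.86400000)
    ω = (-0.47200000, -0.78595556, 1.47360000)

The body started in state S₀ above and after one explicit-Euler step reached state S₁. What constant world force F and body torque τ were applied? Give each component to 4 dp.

rate change Δω = (-0.07200000, 0.01404444, 0.17360000)
applied torque τ = (-0.0400, -0.0100, 0.1800)
Δv = v₁−v₀ = (0.04800000, -0.09866667, -0.06400000)
F = m·Δv/dt = (1.8000, -3.7000, -2.4000)

F = (1.8000, -3.7000, -2.4000)
τ = (-0.0400, -0.0100, 0.1800)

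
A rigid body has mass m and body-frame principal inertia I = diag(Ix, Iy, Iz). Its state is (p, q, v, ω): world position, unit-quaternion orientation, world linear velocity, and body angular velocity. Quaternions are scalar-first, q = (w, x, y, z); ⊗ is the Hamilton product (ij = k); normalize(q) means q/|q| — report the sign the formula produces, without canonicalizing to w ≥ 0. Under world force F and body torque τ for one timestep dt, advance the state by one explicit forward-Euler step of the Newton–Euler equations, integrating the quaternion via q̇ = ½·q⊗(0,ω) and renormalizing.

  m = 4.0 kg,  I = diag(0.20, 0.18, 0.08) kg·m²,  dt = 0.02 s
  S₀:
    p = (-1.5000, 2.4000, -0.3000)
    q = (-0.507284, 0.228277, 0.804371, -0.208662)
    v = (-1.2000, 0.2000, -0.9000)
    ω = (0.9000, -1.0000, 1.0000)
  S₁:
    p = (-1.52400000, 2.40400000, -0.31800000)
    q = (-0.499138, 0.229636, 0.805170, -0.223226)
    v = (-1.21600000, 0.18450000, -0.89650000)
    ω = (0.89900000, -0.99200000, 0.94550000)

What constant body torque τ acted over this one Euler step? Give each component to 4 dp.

ω₁ − ω₀ = (-0.00100000, 0.00800000, -0.05450000)
applied torque τ = (0.0900, 0.1800, -0.2000)

τ = (0.0900, 0.1800, -0.2000)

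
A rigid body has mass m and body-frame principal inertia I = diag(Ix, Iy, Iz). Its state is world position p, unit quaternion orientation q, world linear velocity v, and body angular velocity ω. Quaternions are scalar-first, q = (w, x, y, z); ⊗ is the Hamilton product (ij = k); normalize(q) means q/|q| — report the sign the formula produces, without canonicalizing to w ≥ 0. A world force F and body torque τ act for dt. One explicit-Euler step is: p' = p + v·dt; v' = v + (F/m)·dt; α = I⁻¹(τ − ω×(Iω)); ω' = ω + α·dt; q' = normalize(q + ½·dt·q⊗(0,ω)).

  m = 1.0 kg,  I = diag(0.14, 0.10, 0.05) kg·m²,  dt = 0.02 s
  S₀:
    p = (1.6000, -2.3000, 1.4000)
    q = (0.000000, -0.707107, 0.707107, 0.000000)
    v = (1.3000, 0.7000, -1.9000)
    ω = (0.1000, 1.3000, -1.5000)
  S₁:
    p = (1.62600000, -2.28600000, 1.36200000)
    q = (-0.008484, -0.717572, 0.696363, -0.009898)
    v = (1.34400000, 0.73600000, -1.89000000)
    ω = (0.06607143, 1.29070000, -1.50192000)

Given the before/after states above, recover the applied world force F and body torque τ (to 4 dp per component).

velocity change Δv = (0.04400000, 0.03600000, 0.01000000)
F = m·Δv/dt = (2.2000, 1.8000, 0.5000)
Δω = ω₁−ω₀ = (-0.03392857, -0.00930000, -0.00192000)
applied torque τ = (-0.1400, -0.0600, -0.0100)

F = (2.2000, 1.8000, 0.5000)
τ = (-0.1400, -0.0600, -0.0100)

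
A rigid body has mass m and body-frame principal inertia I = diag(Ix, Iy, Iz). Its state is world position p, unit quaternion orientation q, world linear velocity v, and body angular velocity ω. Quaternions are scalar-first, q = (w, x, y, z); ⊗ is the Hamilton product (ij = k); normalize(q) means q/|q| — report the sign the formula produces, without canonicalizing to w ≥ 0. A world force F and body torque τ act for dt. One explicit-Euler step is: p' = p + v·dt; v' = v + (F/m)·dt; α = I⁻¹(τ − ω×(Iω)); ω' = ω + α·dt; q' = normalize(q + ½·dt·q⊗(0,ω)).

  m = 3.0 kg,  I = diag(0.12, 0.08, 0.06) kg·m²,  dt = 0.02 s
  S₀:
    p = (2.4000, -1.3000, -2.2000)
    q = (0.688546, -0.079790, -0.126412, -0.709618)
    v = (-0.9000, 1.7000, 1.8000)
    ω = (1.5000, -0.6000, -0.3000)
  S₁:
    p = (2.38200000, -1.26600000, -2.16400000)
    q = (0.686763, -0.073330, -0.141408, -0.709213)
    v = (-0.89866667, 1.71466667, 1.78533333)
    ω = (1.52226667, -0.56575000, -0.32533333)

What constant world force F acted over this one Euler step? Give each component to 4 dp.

velocity change Δv = (0.00133333, 0.01466667, -0.01466667)
m·(v₁−v₀)/dt = (0.2000, 2.2000, -2.2000)

F = (0.2000, 2.2000, -2.2000)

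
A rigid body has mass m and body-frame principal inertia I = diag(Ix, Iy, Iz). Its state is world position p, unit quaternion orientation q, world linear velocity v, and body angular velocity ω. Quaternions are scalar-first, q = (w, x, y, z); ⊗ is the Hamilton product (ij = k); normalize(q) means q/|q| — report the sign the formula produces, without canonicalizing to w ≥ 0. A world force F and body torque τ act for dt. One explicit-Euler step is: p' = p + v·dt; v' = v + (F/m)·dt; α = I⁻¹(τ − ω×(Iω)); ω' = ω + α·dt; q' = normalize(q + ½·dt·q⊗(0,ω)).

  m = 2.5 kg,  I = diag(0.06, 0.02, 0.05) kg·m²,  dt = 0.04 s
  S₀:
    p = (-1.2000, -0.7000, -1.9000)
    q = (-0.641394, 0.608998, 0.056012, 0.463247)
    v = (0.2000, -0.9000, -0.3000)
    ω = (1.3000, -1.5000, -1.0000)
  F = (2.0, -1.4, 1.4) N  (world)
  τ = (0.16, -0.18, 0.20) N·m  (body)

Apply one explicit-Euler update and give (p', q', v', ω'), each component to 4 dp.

p' = (-1.1920, -0.7360, -1.9120)
q' = (-0.6456, 0.6045, 0.0994, 0.4559)
v' = (0.2320, -0.9224, -0.2776)
ω' = (1.3767, -1.8340, -0.9024)

new position p' = (-1.1920, -0.7360, -1.9120)
v + (F/m)dt = (0.2320, -0.9224, -0.2776)
(τ − ω×Iω)/I = (1.9167, -8.3500, 2.4400)
ω' = ω + α·dt = (1.3767, -1.8340, -0.9024)
q⊗(0,ω) = (-0.2444324, -0.1949537, 2.1733101, -0.3449186)
q + ½dt·q⊗(0,ω), renormalized = (-0.6456, 0.6045, 0.0994, 0.4559)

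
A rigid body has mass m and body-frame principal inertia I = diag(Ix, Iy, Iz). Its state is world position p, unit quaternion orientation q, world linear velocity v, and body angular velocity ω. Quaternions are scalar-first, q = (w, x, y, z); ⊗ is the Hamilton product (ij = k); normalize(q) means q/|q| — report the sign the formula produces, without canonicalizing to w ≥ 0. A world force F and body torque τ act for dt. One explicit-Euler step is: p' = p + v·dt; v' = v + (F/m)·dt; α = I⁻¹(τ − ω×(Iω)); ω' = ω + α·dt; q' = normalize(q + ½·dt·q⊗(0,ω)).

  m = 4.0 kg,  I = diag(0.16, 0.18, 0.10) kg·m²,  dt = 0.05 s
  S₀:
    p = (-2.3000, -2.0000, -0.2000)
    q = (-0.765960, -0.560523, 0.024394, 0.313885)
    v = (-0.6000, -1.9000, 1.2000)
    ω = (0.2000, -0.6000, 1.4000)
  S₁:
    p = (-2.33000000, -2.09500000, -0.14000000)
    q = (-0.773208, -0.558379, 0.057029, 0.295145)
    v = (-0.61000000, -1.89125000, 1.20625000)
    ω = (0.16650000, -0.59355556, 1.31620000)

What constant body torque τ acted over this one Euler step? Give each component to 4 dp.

Δω = ω₁−ω₀ = (-0.03350000, 0.00644444, -0.08380000)
ω₀×(Iω₀) = (0.0672, 0.0168, -0.0024)
applied torque τ = (-0.0400, 0.0400, -0.1700)

τ = (-0.0400, 0.0400, -0.1700)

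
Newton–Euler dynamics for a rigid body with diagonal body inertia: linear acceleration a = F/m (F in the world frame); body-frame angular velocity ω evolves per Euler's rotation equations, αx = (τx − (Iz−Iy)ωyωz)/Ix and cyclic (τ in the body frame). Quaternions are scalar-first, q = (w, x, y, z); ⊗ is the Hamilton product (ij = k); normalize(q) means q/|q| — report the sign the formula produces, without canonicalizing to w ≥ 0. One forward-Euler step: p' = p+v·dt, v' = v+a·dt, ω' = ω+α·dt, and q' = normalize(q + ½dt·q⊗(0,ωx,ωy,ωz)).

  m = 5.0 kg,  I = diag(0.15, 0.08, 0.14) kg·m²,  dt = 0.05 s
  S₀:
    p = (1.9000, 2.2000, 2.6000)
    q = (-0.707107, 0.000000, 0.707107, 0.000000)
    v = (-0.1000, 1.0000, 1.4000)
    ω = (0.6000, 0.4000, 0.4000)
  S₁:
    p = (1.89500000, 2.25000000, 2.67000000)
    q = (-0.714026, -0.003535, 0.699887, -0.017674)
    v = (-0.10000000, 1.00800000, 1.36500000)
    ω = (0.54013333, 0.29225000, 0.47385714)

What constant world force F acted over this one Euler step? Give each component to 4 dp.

F = (0.0000, 0.8000, -3.5000)

v₁ − v₀ = (0.00000000, 0.00800000, -0.03500000)
F = m·Δv/dt = (0.0000, 0.8000, -3.5000)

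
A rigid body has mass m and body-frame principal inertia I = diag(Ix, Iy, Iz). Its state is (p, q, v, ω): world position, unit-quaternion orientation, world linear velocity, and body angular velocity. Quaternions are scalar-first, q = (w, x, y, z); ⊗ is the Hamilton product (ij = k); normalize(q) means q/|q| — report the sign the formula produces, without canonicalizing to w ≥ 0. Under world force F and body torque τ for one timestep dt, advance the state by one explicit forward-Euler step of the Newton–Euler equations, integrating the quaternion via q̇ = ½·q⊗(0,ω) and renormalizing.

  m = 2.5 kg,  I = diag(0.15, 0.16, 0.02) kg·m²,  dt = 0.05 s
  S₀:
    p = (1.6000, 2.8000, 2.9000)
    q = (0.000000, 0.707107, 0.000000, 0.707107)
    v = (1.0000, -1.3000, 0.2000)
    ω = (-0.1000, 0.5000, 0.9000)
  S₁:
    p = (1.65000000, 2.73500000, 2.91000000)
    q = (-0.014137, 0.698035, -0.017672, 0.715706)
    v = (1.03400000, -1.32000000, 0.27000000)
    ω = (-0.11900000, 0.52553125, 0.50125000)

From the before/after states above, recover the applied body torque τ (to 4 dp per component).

Δω = ω₁−ω₀ = (-0.01900000, 0.02553125, -0.39875000)
gyro term ω₀×Iω₀ = (-0.0630, -0.0117, -0.0005)
τ = I·(Δω/dt) + ω₀×(Iω₀) = (-0.1200, 0.0700, -0.1600)

τ = (-0.1200, 0.0700, -0.1600)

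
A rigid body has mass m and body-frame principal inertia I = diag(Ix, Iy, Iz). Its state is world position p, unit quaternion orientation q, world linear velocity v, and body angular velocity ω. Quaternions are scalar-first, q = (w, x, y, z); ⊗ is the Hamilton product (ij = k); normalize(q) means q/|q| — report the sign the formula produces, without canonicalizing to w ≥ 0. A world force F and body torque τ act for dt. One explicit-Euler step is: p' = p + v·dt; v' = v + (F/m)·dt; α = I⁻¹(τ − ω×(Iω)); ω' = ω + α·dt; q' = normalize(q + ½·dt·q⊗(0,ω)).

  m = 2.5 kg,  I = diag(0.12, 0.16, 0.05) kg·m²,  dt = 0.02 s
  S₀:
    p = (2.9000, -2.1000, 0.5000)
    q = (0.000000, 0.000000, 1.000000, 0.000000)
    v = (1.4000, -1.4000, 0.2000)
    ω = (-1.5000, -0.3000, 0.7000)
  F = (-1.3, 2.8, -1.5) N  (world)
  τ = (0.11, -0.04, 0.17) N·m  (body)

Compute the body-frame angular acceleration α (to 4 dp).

α = (0.7242, 0.2094, 3.0400)

precession coupling ω×(Iω) = (0.0231, -0.0735, 0.0180)
α = I⁻¹(τ − ω×Iω) = (0.7242, 0.2094, 3.0400)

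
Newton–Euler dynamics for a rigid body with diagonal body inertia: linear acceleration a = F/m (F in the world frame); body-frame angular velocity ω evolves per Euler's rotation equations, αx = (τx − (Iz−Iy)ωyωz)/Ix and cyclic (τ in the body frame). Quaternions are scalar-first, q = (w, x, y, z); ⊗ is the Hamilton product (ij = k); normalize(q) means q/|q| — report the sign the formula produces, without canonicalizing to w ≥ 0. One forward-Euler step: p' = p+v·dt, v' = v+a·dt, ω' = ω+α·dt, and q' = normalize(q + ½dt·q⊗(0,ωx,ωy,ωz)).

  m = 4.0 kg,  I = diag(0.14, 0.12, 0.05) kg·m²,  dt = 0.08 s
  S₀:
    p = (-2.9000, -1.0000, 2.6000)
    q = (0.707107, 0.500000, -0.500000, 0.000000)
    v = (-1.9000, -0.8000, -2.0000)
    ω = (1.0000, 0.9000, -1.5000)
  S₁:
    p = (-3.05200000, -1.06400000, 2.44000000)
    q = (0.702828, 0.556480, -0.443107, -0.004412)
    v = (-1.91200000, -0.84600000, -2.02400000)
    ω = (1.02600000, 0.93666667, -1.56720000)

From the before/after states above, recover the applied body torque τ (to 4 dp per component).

ω₁ − ω₀ = (0.02600000, 0.03666667, -0.06720000)
gyro term ω₀×Iω₀ = (0.0945, -0.1350, -0.0180)
I·α + gyro = (0.1400, -0.0800, -0.0600)

τ = (0.1400, -0.0800, -0.0600)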